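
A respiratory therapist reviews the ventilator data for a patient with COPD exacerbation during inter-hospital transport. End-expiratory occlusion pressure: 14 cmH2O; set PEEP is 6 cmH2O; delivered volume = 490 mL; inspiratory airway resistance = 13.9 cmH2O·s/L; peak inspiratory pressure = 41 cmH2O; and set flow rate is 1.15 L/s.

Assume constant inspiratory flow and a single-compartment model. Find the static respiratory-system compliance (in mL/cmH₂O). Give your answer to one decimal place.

44.5

Total PEEP = 14 cmH2O (set 6 + intrinsic 8); this is the baseline alveolar pressure.
Equation of motion (constant flow): PIP = Vt/C + R·V̇ + PEEP.
Vt/C = PIP − R·V̇ − PEEP = 41 − 13.9×1.15 − 14 = 41 − 15.985 − 14 = 11.015 cmH2O.
C = Vt / 11.015 = 490 / 11.015 = 44.485 mL/cmH2O.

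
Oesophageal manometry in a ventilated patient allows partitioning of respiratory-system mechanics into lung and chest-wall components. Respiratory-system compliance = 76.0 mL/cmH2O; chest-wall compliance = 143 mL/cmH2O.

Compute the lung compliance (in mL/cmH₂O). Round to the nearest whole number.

1/CL = 1/Crs − 1/Ccw.
1/CL = 1/76.0 − 1/143 = 0.006165.
CL = 162.21 mL/cmH2O.

162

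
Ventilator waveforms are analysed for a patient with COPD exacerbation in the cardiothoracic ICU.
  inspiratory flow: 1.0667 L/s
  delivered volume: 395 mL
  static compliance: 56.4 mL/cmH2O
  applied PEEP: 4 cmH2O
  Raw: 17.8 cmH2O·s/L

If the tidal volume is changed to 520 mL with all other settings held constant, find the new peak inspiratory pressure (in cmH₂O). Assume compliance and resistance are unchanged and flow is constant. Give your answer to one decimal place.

32.2

PIP = Vt/C + R·V̇ + PEEP (constant-flow equation of motion).
Only the elastic term changes: ΔPIP = ΔVt / C = (520 − 395) / 56.4 = 2.216 cmH2O.
Original PIP = 395/56.4 + 17.8×1.0667 + 4 = 29.991 cmH2O; new PIP = 29.991 + (2.216) = 32.207 cmH2O.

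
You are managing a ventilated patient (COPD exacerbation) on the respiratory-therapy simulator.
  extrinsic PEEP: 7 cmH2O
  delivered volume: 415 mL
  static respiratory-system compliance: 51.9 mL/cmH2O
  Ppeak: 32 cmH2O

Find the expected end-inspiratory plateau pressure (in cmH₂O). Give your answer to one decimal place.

Pplat = PEEP + Vt / Cstat = 7 + 415 / 51.9 = 7 + 7.996 = 14.996 cmH2O.

15.0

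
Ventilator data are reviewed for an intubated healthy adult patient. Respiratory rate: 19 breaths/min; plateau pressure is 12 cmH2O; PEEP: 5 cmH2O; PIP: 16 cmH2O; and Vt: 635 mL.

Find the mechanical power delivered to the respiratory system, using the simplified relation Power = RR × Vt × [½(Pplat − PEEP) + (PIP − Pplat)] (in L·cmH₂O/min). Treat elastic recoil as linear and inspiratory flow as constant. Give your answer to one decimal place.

Per-breath work = Vt × [½(Pplat−PEEP) + (PIP−Pplat)] = 0.635 × [0.5×7.0 + 4.0] = 0.635 × 7.5 = 4.763 L·cmH2O.
Power = 19 × 4.763 = 90.497 L·cmH2O/min.

90.5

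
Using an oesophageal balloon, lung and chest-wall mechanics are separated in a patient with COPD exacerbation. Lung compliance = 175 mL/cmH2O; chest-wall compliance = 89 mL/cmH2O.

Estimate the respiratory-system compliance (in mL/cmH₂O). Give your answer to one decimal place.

59.0

Lung and chest wall are elastances in series: 1/Crs = 1/CL + 1/Ccw.
1/Crs = 1/175 + 1/89 = 0.01695.
Crs = 58.997 mL/cmH2O.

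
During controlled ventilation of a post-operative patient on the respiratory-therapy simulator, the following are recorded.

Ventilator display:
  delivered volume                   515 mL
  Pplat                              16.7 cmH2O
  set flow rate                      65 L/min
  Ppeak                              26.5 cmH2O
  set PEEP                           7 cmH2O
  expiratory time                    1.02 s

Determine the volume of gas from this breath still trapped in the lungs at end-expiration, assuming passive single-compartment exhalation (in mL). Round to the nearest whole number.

Flow: 65 L/min ÷ 60 = 1.0833 L/s.
R = (PIP − Pplat)/V̇ = (26.5 − 16.7) / 1.0833 = 9.8/1.0833 = 9.046 cmH2O·s/L.
C = Vt/(Pplat − PEEP) = 515.0 / (16.7 − 7) = 515.0/9.7 = 53.093 mL/cmH2O.
τ = R × C = 9.046 × 0.05309 L/cmH2O = 0.4803 s.
Fraction remaining = e^(−Te/τ) = e^(−1.02/0.4803) = 0.1196.
Trapped volume = 515.0 × 0.1196 = 61.594 mL.

62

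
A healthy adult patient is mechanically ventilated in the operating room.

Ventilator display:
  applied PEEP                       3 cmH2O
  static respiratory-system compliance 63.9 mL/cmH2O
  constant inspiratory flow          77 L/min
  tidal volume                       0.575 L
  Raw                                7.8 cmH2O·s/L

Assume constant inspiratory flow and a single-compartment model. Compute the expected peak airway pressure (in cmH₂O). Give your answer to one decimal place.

22.0

Flow: 77 L/min ÷ 60 = 1.2833 L/s.
Equation of motion (constant flow): PIP = Vt/C + R·V̇ + PEEP.
PIP = 575/63.9 + 7.8×1.2833 + 3 = 8.998 + 10.01 + 3 = 22.008 cmH2O.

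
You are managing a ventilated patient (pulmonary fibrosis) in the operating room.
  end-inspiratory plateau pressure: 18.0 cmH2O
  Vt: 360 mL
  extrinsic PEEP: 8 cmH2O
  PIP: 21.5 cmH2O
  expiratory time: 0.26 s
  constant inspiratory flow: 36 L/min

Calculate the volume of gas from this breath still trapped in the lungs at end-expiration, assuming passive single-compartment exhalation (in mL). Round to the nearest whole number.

104

Flow: 36 L/min ÷ 60 = 0.6 L/s.
R = (PIP − Pplat)/V̇ = (21.5 − 18.0) / 0.6 = 3.5/0.6 = 5.833 cmH2O·s/L.
C = Vt/(Pplat − PEEP) = 360.0 / (18.0 − 8) = 360.0/10.0 = 36.0 mL/cmH2O.
τ = R × C = 5.833 × 0.036 L/cmH2O = 0.21 s.
Fraction remaining = e^(−Te/τ) = e^(−0.26/0.21) = 0.2899.
Trapped volume = 360.0 × 0.2899 = 104.36 mL.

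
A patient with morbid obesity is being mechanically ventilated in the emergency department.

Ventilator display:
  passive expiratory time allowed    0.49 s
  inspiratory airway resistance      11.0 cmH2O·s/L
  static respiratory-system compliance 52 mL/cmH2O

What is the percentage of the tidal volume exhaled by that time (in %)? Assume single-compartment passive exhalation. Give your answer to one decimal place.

τ = R × C = 11.0 × 52 mL/cmH2O = 11.0 × 0.052 L/cmH2O = 0.572 s.
Passive exhalation: V(t)/V₀ = e^(−t/τ) = e^(−0.49/0.572) = 0.4246.
Fraction exhaled = 1 − 0.4246 = 0.5754 → 57.54%.

57.5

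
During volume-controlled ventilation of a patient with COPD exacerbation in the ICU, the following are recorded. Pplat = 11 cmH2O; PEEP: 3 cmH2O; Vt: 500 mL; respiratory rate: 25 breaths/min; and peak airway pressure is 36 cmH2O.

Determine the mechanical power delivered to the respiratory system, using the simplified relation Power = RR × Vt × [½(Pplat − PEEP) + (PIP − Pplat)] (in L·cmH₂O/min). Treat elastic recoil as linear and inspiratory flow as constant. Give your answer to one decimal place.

362.5

Per-breath work = Vt × [½(Pplat−PEEP) + (PIP−Pplat)] = 0.500 × [0.5×8.0 + 25.0] = 0.500 × 29.0 = 14.5 L·cmH2O.
Power = 25 × 14.5 = 362.5 L·cmH2O/min.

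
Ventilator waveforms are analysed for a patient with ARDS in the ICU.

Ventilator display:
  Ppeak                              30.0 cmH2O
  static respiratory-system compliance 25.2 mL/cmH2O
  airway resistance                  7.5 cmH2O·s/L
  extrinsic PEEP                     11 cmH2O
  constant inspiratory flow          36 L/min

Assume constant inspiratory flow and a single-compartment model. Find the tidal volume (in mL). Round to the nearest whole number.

365

Flow: 36 L/min ÷ 60 = 0.6 L/s.
Equation of motion (constant flow): PIP = Vt/C + R·V̇ + PEEP.
Vt/C = PIP − R·V̇ − PEEP = 30.0 − 4.5 − 11 = 14.5 cmH2O.
Vt = C × 14.5 = 25.2 × 14.5 = 365.4 mL.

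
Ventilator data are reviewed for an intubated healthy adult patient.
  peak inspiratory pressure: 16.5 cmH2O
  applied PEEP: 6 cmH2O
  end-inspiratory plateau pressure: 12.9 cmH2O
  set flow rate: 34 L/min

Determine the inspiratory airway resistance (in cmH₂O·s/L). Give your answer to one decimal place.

6.4

Flow: 34 L/min ÷ 60 = 0.5667 L/s.
Raw = (PIP − Pplat) / flow = (16.5 − 12.9) / 0.5667 = 3.6 / 0.5667 = 6.353 cmH2O·s/L.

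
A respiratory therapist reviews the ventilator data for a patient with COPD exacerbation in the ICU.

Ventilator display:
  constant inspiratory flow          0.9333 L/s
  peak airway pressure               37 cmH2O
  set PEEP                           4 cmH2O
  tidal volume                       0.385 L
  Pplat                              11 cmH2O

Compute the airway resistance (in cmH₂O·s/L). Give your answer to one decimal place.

Raw = (PIP − Pplat) / flow = (37 − 11) / 0.9333 = 26.0 / 0.9333 = 27.858 cmH2O·s/L.

27.9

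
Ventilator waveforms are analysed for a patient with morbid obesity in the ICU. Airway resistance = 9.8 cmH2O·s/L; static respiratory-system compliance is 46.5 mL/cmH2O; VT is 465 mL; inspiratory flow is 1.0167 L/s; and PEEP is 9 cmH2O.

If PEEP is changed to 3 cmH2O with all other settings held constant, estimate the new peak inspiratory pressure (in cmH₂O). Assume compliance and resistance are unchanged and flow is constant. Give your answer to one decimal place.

23.0

PIP = Vt/C + R·V̇ + PEEP (constant-flow equation of motion).
Only the baseline term changes: ΔPIP = ΔPEEP = 3 − 9 = -6.0 cmH2O.
Original PIP = 465/46.5 + 9.8×1.0167 + 9 = 28.964 cmH2O; new PIP = 28.964 + (-6.0) = 22.964 cmH2O.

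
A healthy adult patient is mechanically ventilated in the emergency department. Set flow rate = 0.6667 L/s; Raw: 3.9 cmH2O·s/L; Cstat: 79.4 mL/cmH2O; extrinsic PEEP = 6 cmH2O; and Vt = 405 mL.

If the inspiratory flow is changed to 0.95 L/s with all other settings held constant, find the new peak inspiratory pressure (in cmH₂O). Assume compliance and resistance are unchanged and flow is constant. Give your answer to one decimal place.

14.8

PIP = Vt/C + R·V̇ + PEEP (constant-flow equation of motion).
Only the resistive term changes: ΔPIP = R × ΔV̇ = 3.9 × (0.95 − 0.6667) = 3.9 × 0.2833 = 1.105 cmH2O.
Original PIP = 405/79.4 + 3.9×0.6667 + 6 = 13.701 cmH2O; new PIP = 13.701 + (1.105) = 14.806 cmH2O.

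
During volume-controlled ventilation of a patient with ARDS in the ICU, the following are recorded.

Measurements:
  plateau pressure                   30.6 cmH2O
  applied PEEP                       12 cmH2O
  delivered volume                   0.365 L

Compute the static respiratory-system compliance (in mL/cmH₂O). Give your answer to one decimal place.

19.6

Cstat = Vt / (Pplat − PEEP) = 365 / (30.6 − 12) = 365 / 18.6 = 19.624 mL/cmH2O.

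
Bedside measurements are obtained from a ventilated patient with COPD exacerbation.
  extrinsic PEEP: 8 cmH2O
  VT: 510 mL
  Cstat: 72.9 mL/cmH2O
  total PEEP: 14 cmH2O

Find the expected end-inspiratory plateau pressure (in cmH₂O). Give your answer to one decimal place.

End-expiratory occlusion gives total PEEP = 14 cmH2O (intrinsic PEEP = 14 − 8 = 6). Use total PEEP for the elastic gradient.
Pplat = PEEPtotal + Vt / Cstat = 14 + 510 / 72.9 = 14 + 6.996 = 20.996 cmH2O.

21.0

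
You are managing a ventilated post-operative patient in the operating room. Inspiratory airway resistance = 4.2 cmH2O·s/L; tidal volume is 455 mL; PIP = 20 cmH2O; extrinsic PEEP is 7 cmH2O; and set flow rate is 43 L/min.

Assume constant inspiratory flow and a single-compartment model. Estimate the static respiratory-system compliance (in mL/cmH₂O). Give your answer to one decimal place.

45.5

Flow: 43 L/min ÷ 60 = 0.7167 L/s.
Equation of motion (constant flow): PIP = Vt/C + R·V̇ + PEEP.
Vt/C = PIP − R·V̇ − PEEP = 20 − 4.2×0.7167 − 7 = 20 − 3.01 − 7 = 9.99 cmH2O.
C = Vt / 9.99 = 455 / 9.99 = 45.546 mL/cmH2O.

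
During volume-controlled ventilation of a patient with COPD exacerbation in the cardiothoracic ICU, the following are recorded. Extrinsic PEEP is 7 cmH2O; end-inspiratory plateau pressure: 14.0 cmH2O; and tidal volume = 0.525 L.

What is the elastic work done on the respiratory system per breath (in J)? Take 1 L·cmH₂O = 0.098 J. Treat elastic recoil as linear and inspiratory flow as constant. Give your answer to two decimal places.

Elastic work ≈ ½ × (Pplat − PEEP) × Vt = 0.5 × (14.0 − 7) × 0.525 L = 0.5 × 7.0 × 0.525 = 1.838 L·cmH2O.
× 0.098 J/(L·cmH2O) → 0.1801 J.

0.18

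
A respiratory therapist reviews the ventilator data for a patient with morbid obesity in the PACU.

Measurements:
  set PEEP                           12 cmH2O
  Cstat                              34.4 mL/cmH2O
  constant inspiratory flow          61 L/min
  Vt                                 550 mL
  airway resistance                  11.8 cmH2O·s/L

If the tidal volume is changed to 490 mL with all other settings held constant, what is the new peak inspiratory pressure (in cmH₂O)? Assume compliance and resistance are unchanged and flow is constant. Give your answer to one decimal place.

Flow: 61 L/min ÷ 60 = 1.0167 L/s.
PIP = Vt/C + R·V̇ + PEEP (constant-flow equation of motion).
Only the elastic term changes: ΔPIP = ΔVt / C = (490 − 550) / 34.4 = -1.744 cmH2O.
Original PIP = 550/34.4 + 11.8×1.0167 + 12 = 39.985 cmH2O; new PIP = 39.985 + (-1.744) = 38.241 cmH2O.

38.2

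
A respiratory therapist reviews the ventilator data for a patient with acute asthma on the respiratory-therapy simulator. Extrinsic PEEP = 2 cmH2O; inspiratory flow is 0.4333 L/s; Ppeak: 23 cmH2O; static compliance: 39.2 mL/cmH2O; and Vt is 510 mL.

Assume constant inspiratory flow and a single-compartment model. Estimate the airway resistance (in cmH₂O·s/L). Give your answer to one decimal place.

Equation of motion (constant flow): PIP = Vt/C + R·V̇ + PEEP.
R·V̇ = PIP − Vt/C − PEEP = 23 − 510/39.2 − 2 = 23 − 13.01 − 2 = 7.99 cmH2O.
R = 7.99 / 0.4333 = 18.44 cmH2O·s/L.

18.4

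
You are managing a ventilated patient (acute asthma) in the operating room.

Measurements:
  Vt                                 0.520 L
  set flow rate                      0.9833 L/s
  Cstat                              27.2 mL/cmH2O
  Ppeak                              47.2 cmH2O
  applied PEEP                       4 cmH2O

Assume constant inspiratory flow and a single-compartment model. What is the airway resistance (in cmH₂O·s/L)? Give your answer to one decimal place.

24.5

Equation of motion (constant flow): PIP = Vt/C + R·V̇ + PEEP.
R·V̇ = PIP − Vt/C − PEEP = 47.2 − 520/27.2 − 4 = 47.2 − 19.118 − 4 = 24.082 cmH2O.
R = 24.082 / 0.9833 = 24.491 cmH2O·s/L.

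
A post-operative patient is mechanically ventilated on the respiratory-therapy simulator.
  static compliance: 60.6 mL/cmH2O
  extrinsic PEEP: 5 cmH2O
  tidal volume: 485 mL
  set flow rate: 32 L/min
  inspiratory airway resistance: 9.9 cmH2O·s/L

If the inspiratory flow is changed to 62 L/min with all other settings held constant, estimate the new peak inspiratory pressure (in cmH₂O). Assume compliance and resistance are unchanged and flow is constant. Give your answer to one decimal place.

Flow: 32 L/min ÷ 60 = 0.5333 L/s.
New flow: 62 L/min ÷ 60 = 1.0333 L/s.
PIP = Vt/C + R·V̇ + PEEP (constant-flow equation of motion).
Only the resistive term changes: ΔPIP = R × ΔV̇ = 9.9 × (1.0333 − 0.5333) = 9.9 × 0.5 = 4.95 cmH2O.
Original PIP = 485/60.6 + 9.9×0.5333 + 5 = 18.283 cmH2O; new PIP = 18.283 + (4.95) = 23.233 cmH2O.

23.2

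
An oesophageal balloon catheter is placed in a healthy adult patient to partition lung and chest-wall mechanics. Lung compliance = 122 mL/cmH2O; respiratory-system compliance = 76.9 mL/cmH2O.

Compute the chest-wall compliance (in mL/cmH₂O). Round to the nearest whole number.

1/Ccw = 1/Crs − 1/CL.
1/Ccw = 1/76.9 − 1/122 = 0.004807.
Ccw = 208.03 mL/cmH2O.

208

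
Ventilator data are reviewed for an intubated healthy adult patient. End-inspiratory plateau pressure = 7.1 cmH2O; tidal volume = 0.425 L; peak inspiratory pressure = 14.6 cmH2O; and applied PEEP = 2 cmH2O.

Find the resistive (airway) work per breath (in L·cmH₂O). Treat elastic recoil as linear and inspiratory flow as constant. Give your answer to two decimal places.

3.19

With constant inspiratory flow the resistive pressure is constant at PIP − Pplat = 14.6 − 7.1 = 7.5 cmH2O, so resistive work = 7.5 × 0.425 = 3.188 L·cmH2O.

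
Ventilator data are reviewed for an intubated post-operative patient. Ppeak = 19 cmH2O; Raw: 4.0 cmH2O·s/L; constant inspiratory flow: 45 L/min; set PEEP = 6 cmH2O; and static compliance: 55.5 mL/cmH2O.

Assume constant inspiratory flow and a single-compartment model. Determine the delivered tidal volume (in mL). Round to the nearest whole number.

555

Flow: 45 L/min ÷ 60 = 0.75 L/s.
Equation of motion (constant flow): PIP = Vt/C + R·V̇ + PEEP.
Vt/C = PIP − R·V̇ − PEEP = 19 − 3.0 − 6 = 10.0 cmH2O.
Vt = C × 10.0 = 55.5 × 10.0 = 555.0 mL.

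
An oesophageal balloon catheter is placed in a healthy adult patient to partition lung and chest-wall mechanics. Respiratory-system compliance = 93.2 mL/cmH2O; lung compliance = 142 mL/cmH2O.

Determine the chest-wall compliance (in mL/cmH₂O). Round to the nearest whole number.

271

1/Ccw = 1/Crs − 1/CL.
1/Ccw = 1/93.2 − 1/142 = 0.003687.
Ccw = 271.22 mL/cmH2O.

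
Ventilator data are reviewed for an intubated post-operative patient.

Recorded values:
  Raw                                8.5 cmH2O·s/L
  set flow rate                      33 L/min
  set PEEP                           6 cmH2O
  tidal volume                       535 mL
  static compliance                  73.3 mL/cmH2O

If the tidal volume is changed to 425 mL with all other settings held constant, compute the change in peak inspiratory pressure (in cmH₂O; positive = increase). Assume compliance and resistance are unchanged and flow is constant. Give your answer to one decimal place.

-1.5

PIP = Vt/C + R·V̇ + PEEP (constant-flow equation of motion).
Only the elastic term changes: ΔPIP = ΔVt / C = (425 − 535) / 73.3 = -1.501 cmH2O.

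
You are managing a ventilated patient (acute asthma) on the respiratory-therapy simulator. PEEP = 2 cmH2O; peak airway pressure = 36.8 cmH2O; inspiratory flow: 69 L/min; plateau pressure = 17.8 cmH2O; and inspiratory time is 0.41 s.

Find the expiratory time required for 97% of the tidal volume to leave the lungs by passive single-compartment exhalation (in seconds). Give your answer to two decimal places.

Flow: 69 L/min ÷ 60 = 1.15 L/s.
Vt = flow × Ti = 1.15 L/s × 0.41 s × 1000 mL/L = 471.5 mL.
R = (PIP − Pplat)/V̇ = (36.8 − 17.8) / 1.15 = 19.0/1.15 = 16.522 cmH2O·s/L.
C = Vt/(Pplat − PEEP) = 471.5 / (17.8 − 2) = 471.5/15.8 = 29.842 mL/cmH2O.
τ = R × C = 16.522 × 0.02984 L/cmH2O = 0.493 s.
t = −τ·ln(1 − 0.97) = −0.493·ln(0.03) = 1.729 s.

1.73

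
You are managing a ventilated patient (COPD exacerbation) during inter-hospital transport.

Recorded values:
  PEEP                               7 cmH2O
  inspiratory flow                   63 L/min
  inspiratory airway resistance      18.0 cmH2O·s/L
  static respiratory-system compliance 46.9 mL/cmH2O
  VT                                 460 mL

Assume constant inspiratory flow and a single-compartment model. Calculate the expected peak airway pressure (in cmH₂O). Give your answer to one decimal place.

Flow: 63 L/min ÷ 60 = 1.05 L/s.
Equation of motion (constant flow): PIP = Vt/C + R·V̇ + PEEP.
PIP = 460/46.9 + 18.0×1.05 + 7 = 9.808 + 18.9 + 7 = 35.708 cmH2O.

35.7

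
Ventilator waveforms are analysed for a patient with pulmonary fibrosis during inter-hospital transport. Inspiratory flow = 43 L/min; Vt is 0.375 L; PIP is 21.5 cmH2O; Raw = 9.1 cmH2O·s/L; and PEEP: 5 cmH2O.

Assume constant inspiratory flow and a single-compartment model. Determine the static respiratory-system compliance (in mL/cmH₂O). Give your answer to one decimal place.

Flow: 43 L/min ÷ 60 = 0.7167 L/s.
Equation of motion (constant flow): PIP = Vt/C + R·V̇ + PEEP.
Vt/C = PIP − R·V̇ − PEEP = 21.5 − 9.1×0.7167 − 5 = 21.5 − 6.522 − 5 = 9.978 cmH2O.
C = Vt / 9.978 = 375 / 9.978 = 37.583 mL/cmH2O.

37.6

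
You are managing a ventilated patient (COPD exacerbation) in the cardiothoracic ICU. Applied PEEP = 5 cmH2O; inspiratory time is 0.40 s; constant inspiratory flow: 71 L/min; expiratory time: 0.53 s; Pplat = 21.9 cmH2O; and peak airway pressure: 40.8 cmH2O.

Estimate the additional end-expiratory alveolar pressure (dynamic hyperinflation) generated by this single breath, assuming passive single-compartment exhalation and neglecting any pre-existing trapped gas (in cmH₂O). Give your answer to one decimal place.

5.2

Flow: 71 L/min ÷ 60 = 1.1833 L/s.
Vt = flow × Ti = 1.1833 L/s × 0.40 s × 1000 mL/L = 473.32 mL.
R = (PIP − Pplat)/V̇ = (40.8 − 21.9) / 1.1833 = 18.9/1.1833 = 15.972 cmH2O·s/L.
C = Vt/(Pplat − PEEP) = 473.32 / (21.9 − 5) = 473.32/16.9 = 28.007 mL/cmH2O.
τ = R × C = 15.972 × 0.02801 L/cmH2O = 0.4474 s.
Fraction remaining = e^(−Te/τ) = e^(−0.53/0.4474) = 0.3059; trapped volume = 473.32 × 0.3059 = 144.79 mL.
Additional alveolar pressure from trapping ≈ V_trapped / C = 144.79 / 28.007 = 5.17 cmH2O.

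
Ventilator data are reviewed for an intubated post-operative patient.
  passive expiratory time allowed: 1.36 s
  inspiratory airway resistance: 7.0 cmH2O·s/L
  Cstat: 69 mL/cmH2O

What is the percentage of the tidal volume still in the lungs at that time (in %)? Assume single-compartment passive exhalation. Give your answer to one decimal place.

6.0

τ = R × C = 7.0 × 69 mL/cmH2O = 7.0 × 0.069 L/cmH2O = 0.483 s.
Passive exhalation: V(t)/V₀ = e^(−t/τ) = e^(−1.36/0.483) = 0.05986.
Fraction remaining = 0.05986 → 5.986%.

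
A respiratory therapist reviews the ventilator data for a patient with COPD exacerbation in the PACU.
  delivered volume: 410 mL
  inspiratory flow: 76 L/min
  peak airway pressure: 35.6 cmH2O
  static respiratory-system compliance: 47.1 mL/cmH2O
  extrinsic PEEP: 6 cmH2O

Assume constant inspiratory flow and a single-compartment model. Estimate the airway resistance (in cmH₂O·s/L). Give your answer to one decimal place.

16.5

Flow: 76 L/min ÷ 60 = 1.2667 L/s.
Equation of motion (constant flow): PIP = Vt/C + R·V̇ + PEEP.
R·V̇ = PIP − Vt/C − PEEP = 35.6 − 410/47.1 − 6 = 35.6 − 8.705 − 6 = 20.895 cmH2O.
R = 20.895 / 1.2667 = 16.496 cmH2O·s/L.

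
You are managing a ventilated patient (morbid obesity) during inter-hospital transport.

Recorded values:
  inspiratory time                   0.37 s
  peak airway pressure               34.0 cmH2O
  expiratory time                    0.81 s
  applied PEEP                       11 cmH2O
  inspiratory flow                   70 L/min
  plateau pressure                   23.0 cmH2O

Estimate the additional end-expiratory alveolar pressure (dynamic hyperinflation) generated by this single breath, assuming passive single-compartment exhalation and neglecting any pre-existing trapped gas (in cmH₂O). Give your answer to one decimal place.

Flow: 70 L/min ÷ 60 = 1.1667 L/s.
Vt = flow × Ti = 1.1667 L/s × 0.37 s × 1000 mL/L = 431.68 mL.
R = (PIP − Pplat)/V̇ = (34.0 − 23.0) / 1.1667 = 11.0/1.1667 = 9.428 cmH2O·s/L.
C = Vt/(Pplat − PEEP) = 431.68 / (23.0 − 11) = 431.68/12.0 = 35.973 mL/cmH2O.
τ = R × C = 9.428 × 0.03597 L/cmH2O = 0.3391 s.
Fraction remaining = e^(−Te/τ) = e^(−0.81/0.3391) = 0.09175; trapped volume = 431.68 × 0.09175 = 39.607 mL.
Additional alveolar pressure from trapping ≈ V_trapped / C = 39.607 / 35.973 = 1.101 cmH2O.

1.1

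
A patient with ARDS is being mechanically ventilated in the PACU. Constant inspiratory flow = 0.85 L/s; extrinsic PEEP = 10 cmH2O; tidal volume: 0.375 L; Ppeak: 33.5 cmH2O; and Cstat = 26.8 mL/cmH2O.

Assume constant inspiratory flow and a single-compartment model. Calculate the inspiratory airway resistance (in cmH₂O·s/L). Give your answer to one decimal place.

Equation of motion (constant flow): PIP = Vt/C + R·V̇ + PEEP.
R·V̇ = PIP − Vt/C − PEEP = 33.5 − 375/26.8 − 10 = 33.5 − 13.993 − 10 = 9.507 cmH2O.
R = 9.507 / 0.85 = 11.185 cmH2O·s/L.

11.2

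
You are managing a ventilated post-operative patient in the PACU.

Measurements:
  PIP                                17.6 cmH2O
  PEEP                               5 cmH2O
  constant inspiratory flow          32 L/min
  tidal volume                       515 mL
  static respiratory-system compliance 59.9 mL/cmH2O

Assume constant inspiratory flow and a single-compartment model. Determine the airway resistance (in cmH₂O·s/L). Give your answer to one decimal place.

Flow: 32 L/min ÷ 60 = 0.5333 L/s.
Equation of motion (constant flow): PIP = Vt/C + R·V̇ + PEEP.
R·V̇ = PIP − Vt/C − PEEP = 17.6 − 515/59.9 − 5 = 17.6 − 8.598 − 5 = 4.002 cmH2O.
R = 4.002 / 0.5333 = 7.504 cmH2O·s/L.

7.5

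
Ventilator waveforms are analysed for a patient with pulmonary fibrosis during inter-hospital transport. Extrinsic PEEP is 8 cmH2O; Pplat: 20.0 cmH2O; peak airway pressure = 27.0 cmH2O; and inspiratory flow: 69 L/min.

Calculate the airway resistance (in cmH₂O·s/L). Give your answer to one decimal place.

Flow: 69 L/min ÷ 60 = 1.15 L/s.
Raw = (PIP − Pplat) / flow = (27.0 − 20.0) / 1.15 = 7.0 / 1.15 = 6.087 cmH2O·s/L.

6.1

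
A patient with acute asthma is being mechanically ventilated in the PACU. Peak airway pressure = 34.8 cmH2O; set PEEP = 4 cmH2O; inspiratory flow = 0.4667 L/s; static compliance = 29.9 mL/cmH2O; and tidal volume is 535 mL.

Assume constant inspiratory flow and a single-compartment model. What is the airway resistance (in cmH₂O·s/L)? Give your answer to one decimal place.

27.7

Equation of motion (constant flow): PIP = Vt/C + R·V̇ + PEEP.
R·V̇ = PIP − Vt/C − PEEP = 34.8 − 535/29.9 − 4 = 34.8 − 17.893 − 4 = 12.907 cmH2O.
R = 12.907 / 0.4667 = 27.656 cmH2O·s/L.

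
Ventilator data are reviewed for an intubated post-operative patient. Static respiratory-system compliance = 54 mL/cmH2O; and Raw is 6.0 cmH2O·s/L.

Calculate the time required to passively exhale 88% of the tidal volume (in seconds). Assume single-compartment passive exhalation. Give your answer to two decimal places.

τ = R × C = 6.0 × 54 mL/cmH2O = 6.0 × 0.054 L/cmH2O = 0.324 s.
Exhaled fraction f = 1 − e^(−t/τ) → t = −τ·ln(1 − f) = −0.324·ln(0.12) = 0.687 s.

0.69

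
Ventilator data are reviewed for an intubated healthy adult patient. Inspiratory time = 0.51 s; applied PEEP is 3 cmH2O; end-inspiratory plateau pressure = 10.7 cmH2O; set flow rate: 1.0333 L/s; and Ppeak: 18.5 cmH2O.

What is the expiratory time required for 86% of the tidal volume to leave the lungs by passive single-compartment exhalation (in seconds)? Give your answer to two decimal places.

1.02

Vt = flow × Ti = 1.0333 L/s × 0.51 s × 1000 mL/L = 526.98 mL.
R = (PIP − Pplat)/V̇ = (18.5 − 10.7) / 1.0333 = 7.8/1.0333 = 7.549 cmH2O·s/L.
C = Vt/(Pplat − PEEP) = 526.98 / (10.7 − 3) = 526.98/7.7 = 68.439 mL/cmH2O.
τ = R × C = 7.549 × 0.06844 L/cmH2O = 0.5167 s.
t = −τ·ln(1 − 0.86) = −0.5167·ln(0.14) = 1.016 s.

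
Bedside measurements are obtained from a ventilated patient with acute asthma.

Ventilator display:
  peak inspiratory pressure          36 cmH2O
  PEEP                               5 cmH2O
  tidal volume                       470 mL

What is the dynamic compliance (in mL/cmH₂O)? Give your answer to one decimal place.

Dynamic compliance = Vt / (PIP − PEEP) = 470 / (36 − 5) = 470 / 31.0 = 15.161 mL/cmH2O.

15.2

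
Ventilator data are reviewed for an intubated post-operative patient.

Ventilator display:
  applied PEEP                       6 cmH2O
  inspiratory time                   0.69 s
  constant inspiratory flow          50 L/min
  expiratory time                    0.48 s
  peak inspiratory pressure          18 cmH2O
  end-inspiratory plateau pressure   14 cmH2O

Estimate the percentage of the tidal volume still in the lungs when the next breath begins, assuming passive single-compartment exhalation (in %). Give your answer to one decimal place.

24.9

Flow: 50 L/min ÷ 60 = 0.8333 L/s.
Vt = flow × Ti = 0.8333 L/s × 0.69 s × 1000 mL/L = 574.98 mL.
R = (PIP − Pplat)/V̇ = (18 − 14) / 0.8333 = 4.0/0.8333 = 4.8 cmH2O·s/L.
C = Vt/(Pplat − PEEP) = 574.98 / (14 − 6) = 574.98/8.0 = 71.873 mL/cmH2O.
τ = R × C = 4.8 × 0.07187 L/cmH2O = 0.345 s.
Fraction remaining at end-expiration = e^(−Te/τ) = e^(−0.48/0.345) = 0.2488 → 24.88%.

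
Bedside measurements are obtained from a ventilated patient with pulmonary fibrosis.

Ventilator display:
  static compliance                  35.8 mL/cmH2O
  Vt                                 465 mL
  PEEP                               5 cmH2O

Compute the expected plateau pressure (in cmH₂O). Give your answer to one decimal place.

18.0

Pplat = PEEP + Vt / Cstat = 5 + 465 / 35.8 = 5 + 12.989 = 17.989 cmH2O.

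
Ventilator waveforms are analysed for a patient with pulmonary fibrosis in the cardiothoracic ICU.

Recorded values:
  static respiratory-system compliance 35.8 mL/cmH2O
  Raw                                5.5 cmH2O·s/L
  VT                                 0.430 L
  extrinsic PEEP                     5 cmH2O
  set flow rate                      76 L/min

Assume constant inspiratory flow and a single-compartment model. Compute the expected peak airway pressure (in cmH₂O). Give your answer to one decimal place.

Flow: 76 L/min ÷ 60 = 1.2667 L/s.
Equation of motion (constant flow): PIP = Vt/C + R·V̇ + PEEP.
PIP = 430/35.8 + 5.5×1.2667 + 5 = 12.011 + 6.967 + 5 = 23.978 cmH2O.

24.0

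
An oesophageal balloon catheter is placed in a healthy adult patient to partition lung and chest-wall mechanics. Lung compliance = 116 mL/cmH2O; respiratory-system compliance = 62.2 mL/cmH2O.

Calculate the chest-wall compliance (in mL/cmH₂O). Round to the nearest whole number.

1/Ccw = 1/Crs − 1/CL.
1/Ccw = 1/62.2 − 1/116 = 0.007456.
Ccw = 134.12 mL/cmH2O.

134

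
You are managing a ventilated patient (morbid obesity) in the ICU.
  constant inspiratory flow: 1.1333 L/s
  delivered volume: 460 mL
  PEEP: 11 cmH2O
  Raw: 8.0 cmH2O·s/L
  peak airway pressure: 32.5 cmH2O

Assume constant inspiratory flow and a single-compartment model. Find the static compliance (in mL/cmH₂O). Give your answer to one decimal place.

Equation of motion (constant flow): PIP = Vt/C + R·V̇ + PEEP.
Vt/C = PIP − R·V̇ − PEEP = 32.5 − 8.0×1.1333 − 11 = 32.5 − 9.066 − 11 = 12.434 cmH2O.
C = Vt / 12.434 = 460 / 12.434 = 36.995 mL/cmH2O.

37.0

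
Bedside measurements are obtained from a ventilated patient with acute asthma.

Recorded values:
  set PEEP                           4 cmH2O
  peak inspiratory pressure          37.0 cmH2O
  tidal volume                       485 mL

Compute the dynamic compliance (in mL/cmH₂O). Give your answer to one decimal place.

Dynamic compliance = Vt / (PIP − PEEP) = 485 / (37.0 − 4) = 485 / 33.0 = 14.697 mL/cmH2O.

14.7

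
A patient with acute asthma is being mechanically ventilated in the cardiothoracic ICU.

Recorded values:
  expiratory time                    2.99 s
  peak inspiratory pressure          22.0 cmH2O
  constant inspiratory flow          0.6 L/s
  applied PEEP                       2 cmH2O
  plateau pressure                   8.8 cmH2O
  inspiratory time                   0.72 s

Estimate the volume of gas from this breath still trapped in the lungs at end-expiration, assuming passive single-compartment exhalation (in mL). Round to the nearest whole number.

Vt = flow × Ti = 0.6 L/s × 0.72 s × 1000 mL/L = 432.0 mL.
R = (PIP − Pplat)/V̇ = (22.0 − 8.8) / 0.6 = 13.2/0.6 = 22.0 cmH2O·s/L.
C = Vt/(Pplat − PEEP) = 432.0 / (8.8 − 2) = 432.0/6.8 = 63.529 mL/cmH2O.
τ = R × C = 22.0 × 0.06353 L/cmH2O = 1.398 s.
Fraction remaining = e^(−Te/τ) = e^(−2.99/1.398) = 0.1178.
Trapped volume = 432.0 × 0.1178 = 50.89 mL.

51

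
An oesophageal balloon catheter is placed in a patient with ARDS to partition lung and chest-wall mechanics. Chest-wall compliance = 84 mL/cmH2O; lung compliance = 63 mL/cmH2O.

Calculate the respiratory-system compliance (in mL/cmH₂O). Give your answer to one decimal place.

Lung and chest wall are elastances in series: 1/Crs = 1/CL + 1/Ccw.
1/Crs = 1/63 + 1/84 = 0.02778.
Crs = 35.997 mL/cmH2O.

36.0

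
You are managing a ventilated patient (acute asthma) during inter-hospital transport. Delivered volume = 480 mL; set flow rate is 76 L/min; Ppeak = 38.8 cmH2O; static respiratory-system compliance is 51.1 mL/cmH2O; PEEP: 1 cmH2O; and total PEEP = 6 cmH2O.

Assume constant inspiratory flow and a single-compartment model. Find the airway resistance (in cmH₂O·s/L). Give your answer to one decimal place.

Flow: 76 L/min ÷ 60 = 1.2667 L/s.
Total PEEP = 6 cmH2O (set 1 + intrinsic 5); this is the baseline alveolar pressure.
Equation of motion (constant flow): PIP = Vt/C + R·V̇ + PEEP.
R·V̇ = PIP − Vt/C − PEEP = 38.8 − 480/51.1 − 6 = 38.8 − 9.393 − 6 = 23.407 cmH2O.
R = 23.407 / 1.2667 = 18.479 cmH2O·s/L.

18.5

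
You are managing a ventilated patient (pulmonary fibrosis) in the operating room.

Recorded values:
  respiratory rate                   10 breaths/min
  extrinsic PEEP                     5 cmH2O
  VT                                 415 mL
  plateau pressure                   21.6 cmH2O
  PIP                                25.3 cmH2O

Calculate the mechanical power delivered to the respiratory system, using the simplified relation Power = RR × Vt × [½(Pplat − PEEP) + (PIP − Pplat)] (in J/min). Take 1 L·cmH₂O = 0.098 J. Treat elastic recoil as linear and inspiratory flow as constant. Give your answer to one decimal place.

Per-breath work = Vt × [½(Pplat−PEEP) + (PIP−Pplat)] = 0.415 × [0.5×16.6 + 3.7] = 0.415 × 12.0 = 4.98 L·cmH2O.
Power = 10 × 4.98 = 49.8 L·cmH2O/min.
× 0.098 J/(L·cmH2O) → 4.88 J/min.

4.9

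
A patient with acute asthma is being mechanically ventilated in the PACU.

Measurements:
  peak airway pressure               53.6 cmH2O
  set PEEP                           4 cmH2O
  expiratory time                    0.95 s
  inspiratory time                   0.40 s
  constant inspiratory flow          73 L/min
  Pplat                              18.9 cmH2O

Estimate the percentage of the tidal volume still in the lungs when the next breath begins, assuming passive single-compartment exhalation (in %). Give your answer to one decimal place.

36.1

Flow: 73 L/min ÷ 60 = 1.2167 L/s.
Vt = flow × Ti = 1.2167 L/s × 0.40 s × 1000 mL/L = 486.68 mL.
R = (PIP − Pplat)/V̇ = (53.6 − 18.9) / 1.2167 = 34.7/1.2167 = 28.52 cmH2O·s/L.
C = Vt/(Pplat − PEEP) = 486.68 / (18.9 − 4) = 486.68/14.9 = 32.663 mL/cmH2O.
τ = R × C = 28.52 × 0.03266 L/cmH2O = 0.9315 s.
Fraction remaining at end-expiration = e^(−Te/τ) = e^(−0.95/0.9315) = 0.3606 → 36.06%.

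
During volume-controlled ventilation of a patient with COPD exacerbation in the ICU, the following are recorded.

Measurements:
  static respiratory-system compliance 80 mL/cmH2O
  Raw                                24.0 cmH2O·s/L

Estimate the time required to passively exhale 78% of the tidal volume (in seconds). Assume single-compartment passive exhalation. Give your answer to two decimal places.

τ = R × C = 24.0 × 80 mL/cmH2O = 24.0 × 0.080 L/cmH2O = 1.92 s.
Exhaled fraction f = 1 − e^(−t/τ) → t = −τ·ln(1 − f) = −1.92·ln(0.22) = 2.907 s.

2.91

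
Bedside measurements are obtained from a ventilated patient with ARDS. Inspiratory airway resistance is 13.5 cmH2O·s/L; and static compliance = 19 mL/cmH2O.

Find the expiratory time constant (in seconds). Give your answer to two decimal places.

0.26

τ = R × C = 13.5 × 19 mL/cmH2O = 13.5 × 0.019 L/cmH2O = 0.2565 s.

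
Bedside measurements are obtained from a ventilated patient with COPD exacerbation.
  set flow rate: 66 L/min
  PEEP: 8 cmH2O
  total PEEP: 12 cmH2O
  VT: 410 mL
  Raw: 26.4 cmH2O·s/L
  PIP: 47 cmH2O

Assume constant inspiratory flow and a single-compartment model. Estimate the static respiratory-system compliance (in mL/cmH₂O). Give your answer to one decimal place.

68.8

Flow: 66 L/min ÷ 60 = 1.1 L/s.
Total PEEP = 12 cmH2O (set 8 + intrinsic 4); this is the baseline alveolar pressure.
Equation of motion (constant flow): PIP = Vt/C + R·V̇ + PEEP.
Vt/C = PIP − R·V̇ − PEEP = 47 − 26.4×1.1 − 12 = 47 − 29.04 − 12 = 5.96 cmH2O.
C = Vt / 5.96 = 410 / 5.96 = 68.792 mL/cmH2O.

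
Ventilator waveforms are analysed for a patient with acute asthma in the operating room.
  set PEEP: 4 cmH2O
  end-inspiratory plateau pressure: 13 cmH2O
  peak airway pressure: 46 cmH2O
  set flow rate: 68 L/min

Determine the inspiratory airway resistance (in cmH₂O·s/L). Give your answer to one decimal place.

29.1

Flow: 68 L/min ÷ 60 = 1.1333 L/s.
Raw = (PIP − Pplat) / flow = (46 − 13) / 1.1333 = 33.0 / 1.1333 = 29.119 cmH2O·s/L.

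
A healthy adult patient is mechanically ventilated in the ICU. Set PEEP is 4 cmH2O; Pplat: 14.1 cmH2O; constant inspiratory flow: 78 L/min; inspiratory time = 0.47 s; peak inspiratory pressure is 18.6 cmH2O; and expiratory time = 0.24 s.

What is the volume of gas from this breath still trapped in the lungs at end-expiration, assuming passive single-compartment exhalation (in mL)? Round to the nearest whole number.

Flow: 78 L/min ÷ 60 = 1.3 L/s.
Vt = flow × Ti = 1.3 L/s × 0.47 s × 1000 mL/L = 611.0 mL.
R = (PIP − Pplat)/V̇ = (18.6 − 14.1) / 1.3 = 4.5/1.3 = 3.462 cmH2O·s/L.
C = Vt/(Pplat − PEEP) = 611.0 / (14.1 − 4) = 611.0/10.1 = 60.495 mL/cmH2O.
τ = R × C = 3.462 × 0.0605 L/cmH2O = 0.2095 s.
Fraction remaining = e^(−Te/τ) = e^(−0.24/0.2095) = 0.318.
Trapped volume = 611.0 × 0.318 = 194.3 mL.

194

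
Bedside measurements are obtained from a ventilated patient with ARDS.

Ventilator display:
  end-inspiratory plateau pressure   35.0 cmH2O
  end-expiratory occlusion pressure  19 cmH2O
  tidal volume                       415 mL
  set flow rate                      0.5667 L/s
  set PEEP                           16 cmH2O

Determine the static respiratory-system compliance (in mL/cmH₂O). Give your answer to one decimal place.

End-expiratory occlusion gives total PEEP = 19 cmH2O (intrinsic PEEP = 19 − 16 = 3). Use total PEEP for the elastic gradient.
Cstat = Vt / (Pplat − PEEPtotal) = 415 / (35.0 − 19) = 415 / 16.0 = 25.938 mL/cmH2O.

25.9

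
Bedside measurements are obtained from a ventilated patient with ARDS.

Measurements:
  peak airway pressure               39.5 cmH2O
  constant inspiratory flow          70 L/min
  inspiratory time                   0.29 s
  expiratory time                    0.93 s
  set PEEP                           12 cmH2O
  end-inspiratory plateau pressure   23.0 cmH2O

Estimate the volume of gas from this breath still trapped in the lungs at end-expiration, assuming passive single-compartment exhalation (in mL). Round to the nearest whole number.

40

Flow: 70 L/min ÷ 60 = 1.1667 L/s.
Vt = flow × Ti = 1.1667 L/s × 0.29 s × 1000 mL/L = 338.34 mL.
R = (PIP − Pplat)/V̇ = (39.5 − 23.0) / 1.1667 = 16.5/1.1667 = 14.142 cmH2O·s/L.
C = Vt/(Pplat − PEEP) = 338.34 / (23.0 − 12) = 338.34/11.0 = 30.758 mL/cmH2O.
τ = R × C = 14.142 × 0.03076 L/cmH2O = 0.435 s.
Fraction remaining = e^(−Te/τ) = e^(−0.93/0.435) = 0.1179.
Trapped volume = 338.34 × 0.1179 = 39.89 mL.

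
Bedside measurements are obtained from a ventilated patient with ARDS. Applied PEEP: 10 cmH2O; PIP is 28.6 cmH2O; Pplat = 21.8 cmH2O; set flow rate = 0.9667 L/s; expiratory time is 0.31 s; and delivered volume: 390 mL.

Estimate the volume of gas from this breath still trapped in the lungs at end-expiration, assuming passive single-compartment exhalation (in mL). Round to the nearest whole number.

R = (PIP − Pplat)/V̇ = (28.6 − 21.8) / 0.9667 = 6.8/0.9667 = 7.034 cmH2O·s/L.
C = Vt/(Pplat − PEEP) = 390.0 / (21.8 − 10) = 390.0/11.8 = 33.051 mL/cmH2O.
τ = R × C = 7.034 × 0.03305 L/cmH2O = 0.2325 s.
Fraction remaining = e^(−Te/τ) = e^(−0.31/0.2325) = 0.2636.
Trapped volume = 390.0 × 0.2636 = 102.8 mL.

103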